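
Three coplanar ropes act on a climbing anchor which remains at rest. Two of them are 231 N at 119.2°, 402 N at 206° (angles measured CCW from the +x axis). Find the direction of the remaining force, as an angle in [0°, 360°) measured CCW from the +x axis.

θ ≈ 357°

Sum the known components: ΣF_x = -474 N, ΣF_y = 25.42 N.
For equilibrium the remaining force must supply (−ΣF_x, −ΣF_y) = (474, -25.42) N.
Magnitude = √((474)² + (-25.42)²) = 474.7 N; direction = atan2(-25.42, 474) = 356.9°.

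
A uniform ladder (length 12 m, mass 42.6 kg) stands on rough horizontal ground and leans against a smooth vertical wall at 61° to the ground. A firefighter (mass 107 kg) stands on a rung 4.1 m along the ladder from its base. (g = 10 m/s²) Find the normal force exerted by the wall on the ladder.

Torques about the foot: N_wall · 12 sin 61° = 42.6×10×6 cos 61° + 107×10×4.1 cos 61° → N_wall = 320.71 N.

N_wall ≈ 321 N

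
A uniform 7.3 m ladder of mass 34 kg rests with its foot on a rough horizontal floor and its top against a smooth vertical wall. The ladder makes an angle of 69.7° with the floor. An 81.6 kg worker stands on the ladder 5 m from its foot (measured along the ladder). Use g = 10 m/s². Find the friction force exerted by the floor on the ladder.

Torques about the foot: N_wall · 7.3 sin 69.7° = 34×10×3.65 cos 69.7° + 81.6×10×5 cos 69.7° → N_wall = 269.63 N.
ΣF_x = 0: f_floor = N_wall = 269.63 N.

f ≈ 270 N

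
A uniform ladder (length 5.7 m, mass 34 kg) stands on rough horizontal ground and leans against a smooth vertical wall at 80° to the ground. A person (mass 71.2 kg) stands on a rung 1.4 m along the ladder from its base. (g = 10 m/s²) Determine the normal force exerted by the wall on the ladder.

N_wall ≈ 60.8 N

Torques about the foot: N_wall · 5.7 sin 80° = 34×10×2.85 cos 80° + 71.2×10×1.4 cos 80° → N_wall = 60.811 N.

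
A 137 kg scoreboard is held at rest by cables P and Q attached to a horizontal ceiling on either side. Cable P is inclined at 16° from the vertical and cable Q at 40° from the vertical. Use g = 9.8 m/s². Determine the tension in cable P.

T_P ≈ 1040 N

Angles from the horizontal: cable P is 90° − 16° = 74°, cable Q is 90° − 40° = 50°.
Weight W = 137 × 9.8 = 1343 N acts straight down.
Horizontal: T_P cos 74° = T_Q cos 50°  →  T_Q = 0.4288 T_P.
Vertical: T_P sin 74° + T_Q sin 50° = 1343.
Substituting the horizontal relation into the vertical equation gives 1.29 T_P = 1343, so T_P = 1041 N.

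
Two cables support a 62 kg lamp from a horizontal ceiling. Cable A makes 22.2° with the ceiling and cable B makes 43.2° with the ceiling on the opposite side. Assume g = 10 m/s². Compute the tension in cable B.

T_B ≈ 631 N

Weight W = 62 × 10 = 620 N acts straight down.
Horizontal: T_A cos 22.2° = T_B cos 43.2°  →  T_A = 0.7873 T_B.
Vertical: T_A sin 22.2° + T_B sin 43.2° = 620.
Substituting the horizontal relation into the vertical equation gives 0.982 T_B = 620, so T_B = 631.3 N.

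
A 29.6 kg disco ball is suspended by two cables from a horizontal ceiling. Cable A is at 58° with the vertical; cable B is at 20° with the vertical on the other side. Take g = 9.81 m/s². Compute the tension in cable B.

T_B ≈ 252 N

Angles from the horizontal: cable A is 90° − 58° = 32°, cable B is 90° − 20° = 70°.
Weight W = 29.6 × 9.81 = 290.4 N acts straight down.
Horizontal: T_A cos 32° = T_B cos 70°  →  T_A = 0.4033 T_B.
Vertical: T_A sin 32° + T_B sin 70° = 290.4.
Substituting the horizontal relation into the vertical equation gives 1.153 T_B = 290.4, so T_B = 251.8 N.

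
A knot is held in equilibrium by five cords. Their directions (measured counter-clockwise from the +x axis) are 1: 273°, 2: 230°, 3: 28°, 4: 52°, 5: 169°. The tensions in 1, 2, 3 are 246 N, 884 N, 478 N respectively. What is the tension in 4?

T_4 ≈ 798 N

Resolve: ΣF_x = 246 cos 273° + 884 cos 230° + 478 cos 28° + T_4 cos 52° + T_5 cos 169° = 0.
        ΣF_y = 246 sin 273° + 884 sin 230° + 478 sin 28° + T_4 sin 52° + T_5 sin 169° = 0.
The known terms sum to (-133.3, -698.4) N, so 0.6157 T_4 − 0.9816 T_5 = 133.3 and 0.7880 T_4 + 0.1908 T_5 = 698.4.
Solving simultaneously: T_4 = 798 N, T_5 = 364.7 N.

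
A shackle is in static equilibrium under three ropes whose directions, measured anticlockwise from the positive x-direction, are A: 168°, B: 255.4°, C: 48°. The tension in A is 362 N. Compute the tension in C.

T_C ≈ 786 N

Resolve: ΣF_x = 362 cos 168° + T_B cos 255.4° + T_C cos 48° = 0.
        ΣF_y = 362 sin 168° + T_B sin 255.4° + T_C sin 48° = 0.
The known terms sum to (-354.1, 75.26) N, so -0.2521 T_B + 0.6691 T_C = 354.1 and -0.9677 T_B + 0.7431 T_C = -75.26.
Solving simultaneously: T_B = 681.2 N, T_C = 785.8 N.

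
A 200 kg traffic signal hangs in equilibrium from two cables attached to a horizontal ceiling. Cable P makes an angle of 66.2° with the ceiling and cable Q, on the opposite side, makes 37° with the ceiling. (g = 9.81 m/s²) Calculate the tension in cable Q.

Weight W = 200 × 9.81 = 1962 N acts straight down.
Horizontal: T_P cos 66.2° = T_Q cos 37°  →  T_P = 1.979 T_Q.
Vertical: T_P sin 66.2° + T_Q sin 37° = 1962.
Substituting the horizontal relation into the vertical equation gives 2.413 T_Q = 1962, so T_Q = 813.2 N.

T_Q ≈ 813 N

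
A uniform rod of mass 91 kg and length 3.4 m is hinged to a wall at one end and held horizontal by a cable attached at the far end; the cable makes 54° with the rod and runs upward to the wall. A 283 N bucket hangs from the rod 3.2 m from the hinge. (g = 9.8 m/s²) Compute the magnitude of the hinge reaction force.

Take torques about the hinge: T sin 54° · 3.4 = 91×9.8×1.7 + 283×3.2 = 2421.7 N·m.
So T = 2421.7 / (0.8090 × 3.4) = 880.39 N.
ΣF_x = 0: H_x = T cos 54° = 517.48 N.
ΣF_y = 0: H_y = (91×9.8 + 283) − T sin 54° = 1174.8 − 712.25 = 462.55 N.
|H| = √(H_x² + H_y²) = √((517.48)² + (462.55)²) = 694.07 N.

|H| ≈ 694 N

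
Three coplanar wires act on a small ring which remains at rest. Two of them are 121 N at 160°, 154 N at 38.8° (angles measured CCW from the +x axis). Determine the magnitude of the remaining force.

Sum the known components: ΣF_x = 6.315 N, ΣF_y = 137.9 N.
For equilibrium the remaining force must supply (−ΣF_x, −ΣF_y) = (-6.315, -137.9) N.
Magnitude = √((-6.315)² + (-137.9)²) = 138 N; direction = atan2(-137.9, -6.315) = 267.4°.

F ≈ 138 N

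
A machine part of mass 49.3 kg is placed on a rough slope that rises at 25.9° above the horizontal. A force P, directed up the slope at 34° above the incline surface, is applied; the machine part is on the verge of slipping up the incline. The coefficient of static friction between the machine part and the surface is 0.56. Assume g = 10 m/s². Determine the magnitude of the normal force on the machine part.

N ≈ 216 N

On the verge of sliding up the incline, friction equals μN and acts down the slope.
Perpendicular: N + P sin 34° = W cos 25.9° = 443.5 N.
Along incline: P cos 34° = W sin 25.9° + μN  with W sin 25.9° = 215.3 N.
Solving the pair for P and N: P = 406 N, N = 216.5 N (and f = μN = 121.2 N).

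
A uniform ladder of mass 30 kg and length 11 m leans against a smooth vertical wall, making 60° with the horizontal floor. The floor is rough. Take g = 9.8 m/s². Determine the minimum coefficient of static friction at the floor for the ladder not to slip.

ΣF_y = 0: N_floor = 30×9.8 = 294 N.
Torques about the foot: N_wall · 11 sin 60° = 30×9.8×5.5 cos 60° → N_wall = 84.87 N.
ΣF_x = 0: f_floor = N_wall = 84.87 N.
μ_min = f_floor / N_floor = 84.87 / 294 = 0.2887.

μ_min ≈ 0.289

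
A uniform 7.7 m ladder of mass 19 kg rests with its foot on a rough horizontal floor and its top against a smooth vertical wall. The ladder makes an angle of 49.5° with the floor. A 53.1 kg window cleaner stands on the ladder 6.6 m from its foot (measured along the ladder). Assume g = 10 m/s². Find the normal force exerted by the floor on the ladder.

N_floor ≈ 721 N

ΣF_y = 0: N_floor = 19×10 + 53.1×10 = 721 N.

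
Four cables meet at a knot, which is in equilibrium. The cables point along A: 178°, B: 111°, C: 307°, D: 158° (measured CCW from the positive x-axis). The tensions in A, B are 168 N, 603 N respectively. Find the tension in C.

Resolve: ΣF_x = 168 cos 178° + 603 cos 111° + T_C cos 307° + T_D cos 158° = 0.
        ΣF_y = 168 sin 178° + 603 sin 111° + T_C sin 307° + T_D sin 158° = 0.
The known terms sum to (-384, 568.8) N, so 0.6018 T_C − 0.9272 T_D = 384 and -0.7986 T_C + 0.3746 T_D = -568.8.
Solving simultaneously: T_C = 744.7 N, T_D = 69.22 N.

T_C ≈ 745 N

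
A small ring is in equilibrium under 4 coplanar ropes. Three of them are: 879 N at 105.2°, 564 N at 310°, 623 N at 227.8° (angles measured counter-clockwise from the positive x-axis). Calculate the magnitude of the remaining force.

F ≈ 290 N

Sum the known components: ΣF_x = -286.4 N, ΣF_y = -45.32 N.
For equilibrium the remaining force must supply (−ΣF_x, −ΣF_y) = (286.4, 45.32) N.
Magnitude = √((286.4)² + (45.32)²) = 290 N; direction = atan2(45.32, 286.4) = 9.0°.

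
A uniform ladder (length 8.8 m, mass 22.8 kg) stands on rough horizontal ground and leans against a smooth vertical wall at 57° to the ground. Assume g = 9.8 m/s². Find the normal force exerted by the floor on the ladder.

N_floor ≈ 223 N

ΣF_y = 0: N_floor = 22.8×9.8 = 223.44 N.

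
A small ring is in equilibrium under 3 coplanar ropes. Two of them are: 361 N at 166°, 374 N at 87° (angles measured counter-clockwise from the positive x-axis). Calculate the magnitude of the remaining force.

Sum the known components: ΣF_x = -330.7 N, ΣF_y = 460.8 N.
For equilibrium the remaining force must supply (−ΣF_x, −ΣF_y) = (330.7, -460.8) N.
Magnitude = √((330.7)² + (-460.8)²) = 567.2 N; direction = atan2(-460.8, 330.7) = 305.7°.

F ≈ 567 N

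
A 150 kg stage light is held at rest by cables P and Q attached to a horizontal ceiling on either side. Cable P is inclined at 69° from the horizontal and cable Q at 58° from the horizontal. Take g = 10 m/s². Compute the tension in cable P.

Weight W = 150 × 10 = 1500 N acts straight down.
Horizontal: T_P cos 69° = T_Q cos 58°  →  T_Q = 0.6763 T_P.
Vertical: T_P sin 69° + T_Q sin 58° = 1500.
Substituting the horizontal relation into the vertical equation gives 1.507 T_P = 1500, so T_P = 995.3 N.

T_P ≈ 995 N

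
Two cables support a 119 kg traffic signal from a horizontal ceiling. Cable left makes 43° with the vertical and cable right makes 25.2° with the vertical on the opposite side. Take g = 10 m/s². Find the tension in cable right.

T_right ≈ 874 N

Angles from the horizontal: cable left is 90° − 43° = 47°, cable right is 90° − 25.2° = 64.8°.
Weight W = 119 × 10 = 1190 N acts straight down.
Horizontal: T_left cos 47° = T_right cos 64.8°  →  T_left = 0.6243 T_right.
Vertical: T_left sin 47° + T_right sin 64.8° = 1190.
Substituting the horizontal relation into the vertical equation gives 1.361 T_right = 1190, so T_right = 874.1 N.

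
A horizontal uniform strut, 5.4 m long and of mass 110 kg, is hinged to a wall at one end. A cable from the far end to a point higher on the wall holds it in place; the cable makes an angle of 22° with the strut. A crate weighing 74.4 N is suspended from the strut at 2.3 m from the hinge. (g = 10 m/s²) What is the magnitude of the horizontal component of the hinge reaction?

Take torques about the hinge: T sin 22° · 5.4 = 110×10×2.7 + 74.4×2.3 = 3141.1 N·m.
So T = 3141.1 / (0.3746 × 5.4) = 1552.8 N.
ΣF_x = 0: H_x = T cos 22° = 1439.7 N.

H_x ≈ 1440 N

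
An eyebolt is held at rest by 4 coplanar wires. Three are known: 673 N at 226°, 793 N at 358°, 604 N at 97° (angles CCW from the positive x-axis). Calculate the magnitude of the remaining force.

F ≈ 266 N

Sum the known components: ΣF_x = 251.4 N, ΣF_y = 87.71 N.
For equilibrium the remaining force must supply (−ΣF_x, −ΣF_y) = (-251.4, -87.71) N.
Magnitude = √((-251.4)² + (-87.71)²) = 266.3 N; direction = atan2(-87.71, -251.4) = 199.2°.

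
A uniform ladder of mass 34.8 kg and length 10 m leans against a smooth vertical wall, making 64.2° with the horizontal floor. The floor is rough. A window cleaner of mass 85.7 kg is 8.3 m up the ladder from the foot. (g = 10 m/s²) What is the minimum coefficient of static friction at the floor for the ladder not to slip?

ΣF_y = 0: N_floor = 34.8×10 + 85.7×10 = 1205 N.
Torques about the foot: N_wall · 10 sin 64.2° = 34.8×10×5 cos 64.2° + 85.7×10×8.3 cos 64.2° → N_wall = 427.98 N.
ΣF_x = 0: f_floor = N_wall = 427.98 N.
μ_min = f_floor / N_floor = 427.98 / 1205 = 0.3552.

μ_min ≈ 0.355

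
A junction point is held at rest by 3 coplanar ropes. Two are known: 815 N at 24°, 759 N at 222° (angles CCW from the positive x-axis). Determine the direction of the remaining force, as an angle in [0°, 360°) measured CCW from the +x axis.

θ ≈ 136°

Sum the known components: ΣF_x = 180.5 N, ΣF_y = -176.4 N.
For equilibrium the remaining force must supply (−ΣF_x, −ΣF_y) = (-180.5, 176.4) N.
Magnitude = √((-180.5)² + (176.4)²) = 252.4 N; direction = atan2(176.4, -180.5) = 135.7°.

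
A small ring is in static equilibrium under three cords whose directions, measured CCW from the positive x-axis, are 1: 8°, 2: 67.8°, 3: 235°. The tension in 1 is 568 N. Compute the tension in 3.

Resolve: ΣF_x = 568 cos 8° + T_2 cos 67.8° + T_3 cos 235° = 0.
        ΣF_y = 568 sin 8° + T_2 sin 67.8° + T_3 sin 235° = 0.
The known terms sum to (562.5, 79.05) N, so 0.3778 T_2 − 0.5736 T_3 = -562.5 and 0.9259 T_2 − 0.8192 T_3 = -79.05.
Solving simultaneously: T_2 = 1875 N, T_3 = 2216 N.

T_3 ≈ 2220 N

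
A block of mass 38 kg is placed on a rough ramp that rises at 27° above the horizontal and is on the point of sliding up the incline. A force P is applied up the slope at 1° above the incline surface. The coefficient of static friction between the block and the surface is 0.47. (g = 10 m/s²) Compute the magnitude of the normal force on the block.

N ≈ 333 N

On the verge of sliding up the incline, friction equals μN and acts down the slope.
Perpendicular: N + P sin 1° = W cos 27° = 338.6 N.
Along incline: P cos 1° = W sin 27° + μN  with W sin 27° = 172.5 N.
Solving the pair for P and N: P = 329 N, N = 332.8 N (and f = μN = 156.4 N).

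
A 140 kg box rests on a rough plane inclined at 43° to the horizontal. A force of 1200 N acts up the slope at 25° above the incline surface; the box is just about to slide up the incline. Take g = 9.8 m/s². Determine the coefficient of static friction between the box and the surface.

μ ≈ 0.306

On the verge of sliding up the incline, friction is at its maximum μN and acts down the slope.
Perpendicular to incline: N = W cos 43° − P sin 25° = 1003 − 507.1 = 496.3 N.
Along incline: P cos 25° − μN = W sin 43° → μ = −(W sin 43° − P cos 25°) / N = 0.306.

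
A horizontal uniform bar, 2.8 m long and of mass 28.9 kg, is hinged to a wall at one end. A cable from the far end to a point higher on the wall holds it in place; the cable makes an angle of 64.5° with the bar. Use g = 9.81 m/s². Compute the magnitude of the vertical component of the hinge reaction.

Take torques about the hinge: T sin 64.5° · 2.8 = 28.9×9.81×1.4 = 396.91 N·m.
So T = 396.91 / (0.9026 × 2.8) = 157.05 N.
ΣF_y = 0: H_y = (28.9×9.81) − T sin 64.5° = 283.51 − 141.75 = 141.75 N.

|H_y| ≈ 142 N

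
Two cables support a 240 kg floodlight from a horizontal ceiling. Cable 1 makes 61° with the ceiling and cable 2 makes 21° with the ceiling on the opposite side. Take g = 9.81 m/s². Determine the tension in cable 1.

T_1 ≈ 2220 N

Weight W = 240 × 9.81 = 2354 N acts straight down.
Horizontal: T_1 cos 61° = T_2 cos 21°  →  T_2 = 0.5193 T_1.
Vertical: T_1 sin 61° + T_2 sin 21° = 2354.
Substituting the horizontal relation into the vertical equation gives 1.061 T_1 = 2354, so T_1 = 2220 N.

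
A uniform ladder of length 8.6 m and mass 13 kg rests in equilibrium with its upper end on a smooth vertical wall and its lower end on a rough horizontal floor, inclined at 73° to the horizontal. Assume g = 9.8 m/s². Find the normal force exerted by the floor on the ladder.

ΣF_y = 0: N_floor = 13×9.8 = 127.4 N.

N_floor ≈ 127 N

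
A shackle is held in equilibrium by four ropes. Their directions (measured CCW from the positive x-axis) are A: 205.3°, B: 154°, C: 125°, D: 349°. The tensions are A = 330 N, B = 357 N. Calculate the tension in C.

T_C ≈ 148 N

Resolve: ΣF_x = 330 cos 205.3° + 357 cos 154° + T_C cos 125° + T_D cos 349° = 0.
        ΣF_y = 330 sin 205.3° + 357 sin 154° + T_C sin 125° + T_D sin 349° = 0.
The known terms sum to (-619.2, 15.47) N, so -0.5736 T_C + 0.9816 T_D = 619.2 and 0.8192 T_C − 0.1908 T_D = -15.47.
Solving simultaneously: T_C = 148.2 N, T_D = 717.4 N.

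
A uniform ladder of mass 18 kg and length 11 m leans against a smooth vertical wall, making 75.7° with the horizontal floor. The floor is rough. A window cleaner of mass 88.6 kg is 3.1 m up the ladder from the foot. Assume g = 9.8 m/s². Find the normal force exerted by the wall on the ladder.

N_wall ≈ 84.9 N

Torques about the foot: N_wall · 11 sin 75.7° = 18×9.8×5.5 cos 75.7° + 88.6×9.8×3.1 cos 75.7° → N_wall = 84.854 N.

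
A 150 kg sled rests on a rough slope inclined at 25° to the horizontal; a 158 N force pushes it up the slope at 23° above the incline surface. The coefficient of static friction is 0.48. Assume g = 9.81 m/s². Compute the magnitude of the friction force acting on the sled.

f ≈ 476 N

Axes along / perpendicular to the incline. W sin 25° = 621.9 N down-slope; W cos 25° = 1334 N into the surface.
Perpendicular: N = W cos 25° − P sin 23° = 1334 − 61.74 = 1272 N.
Along incline: P cos 23° + f = W sin 25° (friction acts up-slope) → f = 621.9 − 145.4 = 476.4 N.
|f| = 476.4 N ≤ μN = 610.5 N, so the sled is indeed static.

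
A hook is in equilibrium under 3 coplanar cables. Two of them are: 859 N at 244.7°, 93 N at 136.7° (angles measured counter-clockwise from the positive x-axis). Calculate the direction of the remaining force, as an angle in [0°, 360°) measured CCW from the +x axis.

θ ≈ 58.6°

Sum the known components: ΣF_x = -434.8 N, ΣF_y = -712.8 N.
For equilibrium the remaining force must supply (−ΣF_x, −ΣF_y) = (434.8, 712.8) N.
Magnitude = √((434.8)² + (712.8)²) = 835 N; direction = atan2(712.8, 434.8) = 58.6°.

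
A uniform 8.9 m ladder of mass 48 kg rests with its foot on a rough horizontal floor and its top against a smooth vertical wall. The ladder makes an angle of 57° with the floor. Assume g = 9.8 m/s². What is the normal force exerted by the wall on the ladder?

Torques about the foot: N_wall · 8.9 sin 57° = 48×9.8×4.45 cos 57° → N_wall = 152.74 N.

N_wall ≈ 153 N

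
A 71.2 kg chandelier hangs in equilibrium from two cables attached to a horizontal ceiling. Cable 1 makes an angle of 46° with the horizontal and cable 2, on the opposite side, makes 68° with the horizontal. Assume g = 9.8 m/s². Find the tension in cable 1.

Weight W = 71.2 × 9.8 = 697.8 N acts straight down.
Horizontal: T_1 cos 46° = T_2 cos 68°  →  T_2 = 1.854 T_1.
Vertical: T_1 sin 46° + T_2 sin 68° = 697.8.
Substituting the horizontal relation into the vertical equation gives 2.439 T_1 = 697.8, so T_1 = 286.1 N.

T_1 ≈ 286 N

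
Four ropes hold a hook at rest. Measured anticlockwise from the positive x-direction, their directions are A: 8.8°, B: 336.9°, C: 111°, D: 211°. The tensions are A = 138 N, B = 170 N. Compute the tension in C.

Resolve: ΣF_x = 138 cos 8.8° + 170 cos 336.9° + T_C cos 111° + T_D cos 211° = 0.
        ΣF_y = 138 sin 8.8° + 170 sin 336.9° + T_C sin 111° + T_D sin 211° = 0.
The known terms sum to (292.7, -45.59) N, so -0.3584 T_C − 0.8572 T_D = -292.7 and 0.9336 T_C − 0.5150 T_D = 45.59.
Solving simultaneously: T_C = 192.8 N, T_D = 260.9 N.

T_C ≈ 193 N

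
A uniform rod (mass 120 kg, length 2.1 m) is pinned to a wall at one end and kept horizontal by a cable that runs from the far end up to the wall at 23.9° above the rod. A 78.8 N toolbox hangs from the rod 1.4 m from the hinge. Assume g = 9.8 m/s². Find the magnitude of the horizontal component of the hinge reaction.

Take torques about the hinge: T sin 23.9° · 2.1 = 120×9.8×1.05 + 78.8×1.4 = 1345.1 N·m.
So T = 1345.1 / (0.4051 × 2.1) = 1581 N.
ΣF_x = 0: H_x = T cos 23.9° = 1445.4 N.

H_x ≈ 1450 N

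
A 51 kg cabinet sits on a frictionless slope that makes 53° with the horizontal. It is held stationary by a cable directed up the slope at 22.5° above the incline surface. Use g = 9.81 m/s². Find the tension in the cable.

Take axes along and perpendicular to the incline. Weight components: W sin 53° = 399.6 N down-slope, W cos 53° = 301.1 N into the surface.
Along incline: T cos 22.5° = W sin 53° → T = 432.5 N.
Perpendicular: N = W cos 53° − T sin 22.5° = 135.6 N.

T ≈ 432 N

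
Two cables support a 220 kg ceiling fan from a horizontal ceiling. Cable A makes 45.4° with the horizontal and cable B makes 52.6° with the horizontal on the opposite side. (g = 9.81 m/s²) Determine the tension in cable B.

Weight W = 220 × 9.81 = 2158 N acts straight down.
Horizontal: T_A cos 45.4° = T_B cos 52.6°  →  T_A = 0.865 T_B.
Vertical: T_A sin 45.4° + T_B sin 52.6° = 2158.
Substituting the horizontal relation into the vertical equation gives 1.41 T_B = 2158, so T_B = 1530 N.

T_B ≈ 1530 N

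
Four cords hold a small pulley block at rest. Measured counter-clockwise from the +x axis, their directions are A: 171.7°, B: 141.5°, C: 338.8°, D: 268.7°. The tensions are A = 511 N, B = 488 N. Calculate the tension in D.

Resolve: ΣF_x = 511 cos 171.7° + 488 cos 141.5° + T_C cos 338.8° + T_D cos 268.7° = 0.
        ΣF_y = 511 sin 171.7° + 488 sin 141.5° + T_C sin 338.8° + T_D sin 268.7° = 0.
The known terms sum to (-887.6, 377.6) N, so 0.9323 T_C − 0.0227 T_D = 887.6 and -0.3616 T_C − 0.9997 T_D = -377.6.
Solving simultaneously: T_C = 952.8 N, T_D = 33.01 N.

T_D ≈ 33 N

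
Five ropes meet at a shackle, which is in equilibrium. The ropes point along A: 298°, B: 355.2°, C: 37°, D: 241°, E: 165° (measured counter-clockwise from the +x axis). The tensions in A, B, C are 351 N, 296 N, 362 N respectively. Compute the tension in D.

Resolve: ΣF_x = 351 cos 298° + 296 cos 355.2° + 362 cos 37° + T_D cos 241° + T_E cos 165° = 0.
        ΣF_y = 351 sin 298° + 296 sin 355.2° + 362 sin 37° + T_D sin 241° + T_E sin 165° = 0.
The known terms sum to (748.9, -116.8) N, so -0.4848 T_D − 0.9659 T_E = -748.9 and -0.8746 T_D + 0.2588 T_E = 116.8.
Solving simultaneously: T_D = 83.45 N, T_E = 733.4 N.

T_D ≈ 83.5 N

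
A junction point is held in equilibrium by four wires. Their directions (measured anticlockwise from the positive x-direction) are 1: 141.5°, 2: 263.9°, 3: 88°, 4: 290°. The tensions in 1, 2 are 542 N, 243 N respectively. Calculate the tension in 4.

T_4 ≈ 1210 N

Resolve: ΣF_x = 542 cos 141.5° + 243 cos 263.9° + T_3 cos 88° + T_4 cos 290° = 0.
        ΣF_y = 542 sin 141.5° + 243 sin 263.9° + T_3 sin 88° + T_4 sin 290° = 0.
The known terms sum to (-450, 95.78) N, so 0.0349 T_3 + 0.3420 T_4 = 450 and 0.9994 T_3 − 0.9397 T_4 = -95.78.
Solving simultaneously: T_3 = 1041 N, T_4 = 1209 N.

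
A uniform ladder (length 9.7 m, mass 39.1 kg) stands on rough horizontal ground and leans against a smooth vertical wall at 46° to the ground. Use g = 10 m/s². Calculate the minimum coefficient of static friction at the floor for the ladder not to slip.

ΣF_y = 0: N_floor = 39.1×10 = 391 N.
Torques about the foot: N_wall · 9.7 sin 46° = 39.1×10×4.85 cos 46° → N_wall = 188.79 N.
ΣF_x = 0: f_floor = N_wall = 188.79 N.
μ_min = f_floor / N_floor = 188.79 / 391 = 0.4828.

μ_min ≈ 0.483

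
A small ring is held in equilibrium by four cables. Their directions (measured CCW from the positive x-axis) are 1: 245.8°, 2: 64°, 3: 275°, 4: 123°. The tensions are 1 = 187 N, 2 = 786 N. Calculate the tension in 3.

T_3 ≈ 1100 N

Resolve: ΣF_x = 187 cos 245.8° + 786 cos 64° + T_3 cos 275° + T_4 cos 123° = 0.
        ΣF_y = 187 sin 245.8° + 786 sin 64° + T_3 sin 275° + T_4 sin 123° = 0.
The known terms sum to (267.9, 535.9) N, so 0.0872 T_3 − 0.5446 T_4 = -267.9 and -0.9962 T_3 + 0.8387 T_4 = -535.9.
Solving simultaneously: T_3 = 1100 N, T_4 = 668 N.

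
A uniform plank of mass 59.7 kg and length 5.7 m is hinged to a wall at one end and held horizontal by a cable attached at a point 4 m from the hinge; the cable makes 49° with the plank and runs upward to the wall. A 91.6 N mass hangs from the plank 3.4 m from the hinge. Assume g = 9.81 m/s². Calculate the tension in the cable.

Take torques about the hinge: T sin 49° · 4 = 59.7×9.81×2.85 + 91.6×3.4 = 1980.6 N·m.
So T = 1980.6 / (0.7547 × 4) = 656.07 N.

T ≈ 656 N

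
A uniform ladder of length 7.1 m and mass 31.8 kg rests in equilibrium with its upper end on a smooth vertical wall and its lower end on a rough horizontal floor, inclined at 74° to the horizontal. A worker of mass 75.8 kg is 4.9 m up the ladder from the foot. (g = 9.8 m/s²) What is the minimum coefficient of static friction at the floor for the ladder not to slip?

μ_min ≈ 0.182

ΣF_y = 0: N_floor = 31.8×9.8 + 75.8×9.8 = 1054.5 N.
Torques about the foot: N_wall · 7.1 sin 74° = 31.8×9.8×3.55 cos 74° + 75.8×9.8×4.9 cos 74° → N_wall = 191.68 N.
ΣF_x = 0: f_floor = N_wall = 191.68 N.
μ_min = f_floor / N_floor = 191.68 / 1054.5 = 0.1818.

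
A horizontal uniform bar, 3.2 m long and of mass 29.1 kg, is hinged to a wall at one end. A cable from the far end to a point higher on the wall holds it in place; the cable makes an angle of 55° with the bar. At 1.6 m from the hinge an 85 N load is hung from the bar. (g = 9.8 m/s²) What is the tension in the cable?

T ≈ 226 N

Take torques about the hinge: T sin 55° · 3.2 = 29.1×9.8×1.6 + 85×1.6 = 592.29 N·m.
So T = 592.29 / (0.8192 × 3.2) = 225.95 N.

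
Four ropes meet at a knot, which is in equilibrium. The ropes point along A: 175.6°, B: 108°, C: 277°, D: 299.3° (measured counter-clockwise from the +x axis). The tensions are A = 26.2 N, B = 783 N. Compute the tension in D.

Resolve: ΣF_x = 26.2 cos 175.6° + 783 cos 108° + T_C cos 277° + T_D cos 299.3° = 0.
        ΣF_y = 26.2 sin 175.6° + 783 sin 108° + T_C sin 277° + T_D sin 299.3° = 0.
The known terms sum to (-268.1, 746.7) N, so 0.1219 T_C + 0.4894 T_D = 268.1 and -0.9925 T_C − 0.8721 T_D = -746.7.
Solving simultaneously: T_C = 346.9 N, T_D = 461.4 N.

T_D ≈ 461 N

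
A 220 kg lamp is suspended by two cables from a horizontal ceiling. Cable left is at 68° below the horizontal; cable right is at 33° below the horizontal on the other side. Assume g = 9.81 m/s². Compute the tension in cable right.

Weight W = 220 × 9.81 = 2158 N acts straight down.
Horizontal: T_left cos 68° = T_right cos 33°  →  T_left = 2.239 T_right.
Vertical: T_left sin 68° + T_right sin 33° = 2158.
Substituting the horizontal relation into the vertical equation gives 2.62 T_right = 2158, so T_right = 823.6 N.

T_right ≈ 824 N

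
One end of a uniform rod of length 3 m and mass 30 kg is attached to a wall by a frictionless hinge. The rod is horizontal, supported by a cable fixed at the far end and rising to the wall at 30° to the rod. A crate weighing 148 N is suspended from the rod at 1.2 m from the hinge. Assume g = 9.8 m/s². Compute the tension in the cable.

Take torques about the hinge: T sin 30° · 3 = 30×9.8×1.5 + 148×1.2 = 618.6 N·m.
So T = 618.6 / (0.5000 × 3) = 412.4 N.

T ≈ 412 N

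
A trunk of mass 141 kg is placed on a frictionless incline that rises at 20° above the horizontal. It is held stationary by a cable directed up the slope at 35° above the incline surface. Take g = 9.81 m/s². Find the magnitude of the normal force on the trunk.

Take axes along and perpendicular to the incline. Weight components: W sin 20° = 473.1 N down-slope, W cos 20° = 1300 N into the surface.
Along incline: T cos 35° = W sin 20° → T = 577.5 N.
Perpendicular: N = W cos 20° − T sin 35° = 968.5 N.

N ≈ 969 N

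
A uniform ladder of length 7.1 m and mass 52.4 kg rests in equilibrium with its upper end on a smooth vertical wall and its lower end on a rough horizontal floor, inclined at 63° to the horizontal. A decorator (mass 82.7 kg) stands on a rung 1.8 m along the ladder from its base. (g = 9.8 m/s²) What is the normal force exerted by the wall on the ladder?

N_wall ≈ 236 N

Torques about the foot: N_wall · 7.1 sin 63° = 52.4×9.8×3.55 cos 63° + 82.7×9.8×1.8 cos 63° → N_wall = 235.52 N.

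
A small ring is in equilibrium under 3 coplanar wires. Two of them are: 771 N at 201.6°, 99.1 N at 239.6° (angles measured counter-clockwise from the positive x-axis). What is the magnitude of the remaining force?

F ≈ 851 N

Sum the known components: ΣF_x = -767 N, ΣF_y = -369.3 N.
For equilibrium the remaining force must supply (−ΣF_x, −ΣF_y) = (767, 369.3) N.
Magnitude = √((767)² + (369.3)²) = 851.3 N; direction = atan2(369.3, 767) = 25.7°.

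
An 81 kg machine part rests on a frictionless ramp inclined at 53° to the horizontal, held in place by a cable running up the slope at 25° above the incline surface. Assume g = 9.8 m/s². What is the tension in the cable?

T ≈ 699 N

Take axes along and perpendicular to the incline. Weight components: W sin 53° = 634 N down-slope, W cos 53° = 477.7 N into the surface.
Along incline: T cos 25° = W sin 53° → T = 699.5 N.
Perpendicular: N = W cos 53° − T sin 25° = 182.1 N.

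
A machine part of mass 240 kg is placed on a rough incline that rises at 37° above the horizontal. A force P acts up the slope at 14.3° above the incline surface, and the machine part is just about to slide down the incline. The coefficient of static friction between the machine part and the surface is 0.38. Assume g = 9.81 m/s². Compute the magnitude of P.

P ≈ 803 N

On the verge of sliding down the incline, friction equals μN and acts up the slope.
Perpendicular: N + P sin 14.3° = W cos 37° = 1880 N.
Along incline: P cos 14.3° + μN = W sin 37° with W sin 37° = 1417 N.
Solving the pair for P and N: P = 802.6 N, N = 1682 N (and f = μN = 639.2 N).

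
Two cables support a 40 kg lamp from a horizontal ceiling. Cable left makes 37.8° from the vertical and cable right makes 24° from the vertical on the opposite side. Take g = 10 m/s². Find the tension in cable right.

Angles from the horizontal: cable left is 90° − 37.8° = 52.2°, cable right is 90° − 24° = 66°.
Weight W = 40 × 10 = 400 N acts straight down.
Horizontal: T_left cos 52.2° = T_right cos 66°  →  T_left = 0.6636 T_right.
Vertical: T_left sin 52.2° + T_right sin 66° = 400.
Substituting the horizontal relation into the vertical equation gives 1.438 T_right = 400, so T_right = 278.2 N.

T_right ≈ 278 N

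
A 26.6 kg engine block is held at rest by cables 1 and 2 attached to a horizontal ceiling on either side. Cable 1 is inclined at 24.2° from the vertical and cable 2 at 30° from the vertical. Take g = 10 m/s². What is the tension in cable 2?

T_2 ≈ 134 N

Angles from the horizontal: cable 1 is 90° − 24.2° = 65.8°, cable 2 is 90° − 30° = 60°.
Weight W = 26.6 × 10 = 266 N acts straight down.
Horizontal: T_1 cos 65.8° = T_2 cos 60°  →  T_1 = 1.22 T_2.
Vertical: T_1 sin 65.8° + T_2 sin 60° = 266.
Substituting the horizontal relation into the vertical equation gives 1.979 T_2 = 266, so T_2 = 134.4 N.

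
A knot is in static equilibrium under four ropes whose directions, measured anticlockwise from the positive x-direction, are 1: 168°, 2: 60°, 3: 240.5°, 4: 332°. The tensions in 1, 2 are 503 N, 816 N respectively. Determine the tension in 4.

T_4 ≈ 473 N

Resolve: ΣF_x = 503 cos 168° + 816 cos 60° + T_3 cos 240.5° + T_4 cos 332° = 0.
        ΣF_y = 503 sin 168° + 816 sin 60° + T_3 sin 240.5° + T_4 sin 332° = 0.
The known terms sum to (-84.01, 811.3) N, so -0.4924 T_3 + 0.8829 T_4 = 84.01 and -0.8704 T_3 − 0.4695 T_4 = -811.3.
Solving simultaneously: T_3 = 677.1 N, T_4 = 472.8 N.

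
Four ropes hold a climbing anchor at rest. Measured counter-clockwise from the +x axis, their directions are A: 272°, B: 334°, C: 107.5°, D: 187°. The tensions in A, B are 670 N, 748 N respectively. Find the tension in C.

Resolve: ΣF_x = 670 cos 272° + 748 cos 334° + T_C cos 107.5° + T_D cos 187° = 0.
        ΣF_y = 670 sin 272° + 748 sin 334° + T_C sin 107.5° + T_D sin 187° = 0.
The known terms sum to (695.7, -997.5) N, so -0.3007 T_C − 0.9925 T_D = -695.7 and 0.9537 T_C − 0.1219 T_D = 997.5.
Solving simultaneously: T_C = 1093 N, T_D = 369.7 N.

T_C ≈ 1090 N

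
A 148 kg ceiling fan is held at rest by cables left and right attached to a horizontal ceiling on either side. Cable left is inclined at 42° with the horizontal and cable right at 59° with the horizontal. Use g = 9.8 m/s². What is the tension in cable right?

Weight W = 148 × 9.8 = 1450 N acts straight down.
Horizontal: T_left cos 42° = T_right cos 59°  →  T_left = 0.6931 T_right.
Vertical: T_left sin 42° + T_right sin 59° = 1450.
Substituting the horizontal relation into the vertical equation gives 1.321 T_right = 1450, so T_right = 1098 N.

T_right ≈ 1100 N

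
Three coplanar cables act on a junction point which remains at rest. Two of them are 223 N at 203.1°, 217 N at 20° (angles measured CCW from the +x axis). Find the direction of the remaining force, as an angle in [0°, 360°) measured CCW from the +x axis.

θ ≈ 84.8°

Sum the known components: ΣF_x = -1.207 N, ΣF_y = -13.27 N.
For equilibrium the remaining force must supply (−ΣF_x, −ΣF_y) = (1.207, 13.27) N.
Magnitude = √((1.207)² + (13.27)²) = 13.33 N; direction = atan2(13.27, 1.207) = 84.8°.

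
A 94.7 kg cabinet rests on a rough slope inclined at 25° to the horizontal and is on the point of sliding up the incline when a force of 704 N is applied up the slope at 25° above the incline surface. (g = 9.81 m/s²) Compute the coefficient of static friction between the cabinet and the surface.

μ ≈ 0.451

On the verge of sliding up the incline, friction is at its maximum μN and acts down the slope.
Perpendicular to incline: N = W cos 25° − P sin 25° = 842 − 297.5 = 544.4 N.
Along incline: P cos 25° − μN = W sin 25° → μ = −(W sin 25° − P cos 25°) / N = 0.4508.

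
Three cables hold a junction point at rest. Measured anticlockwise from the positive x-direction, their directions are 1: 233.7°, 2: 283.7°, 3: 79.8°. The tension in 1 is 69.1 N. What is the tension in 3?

T_3 ≈ 131 N

Resolve: ΣF_x = 69.1 cos 233.7° + T_2 cos 283.7° + T_3 cos 79.8° = 0.
        ΣF_y = 69.1 sin 233.7° + T_2 sin 283.7° + T_3 sin 79.8° = 0.
The known terms sum to (-40.91, -55.69) N, so 0.2368 T_2 + 0.1771 T_3 = 40.91 and -0.9715 T_2 + 0.9842 T_3 = 55.69.
Solving simultaneously: T_2 = 75.03 N, T_3 = 130.7 N.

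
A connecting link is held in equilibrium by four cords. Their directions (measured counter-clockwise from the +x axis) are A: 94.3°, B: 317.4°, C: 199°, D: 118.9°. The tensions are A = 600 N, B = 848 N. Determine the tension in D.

T_D ≈ 168 N

Resolve: ΣF_x = 600 cos 94.3° + 848 cos 317.4° + T_C cos 199° + T_D cos 118.9° = 0.
        ΣF_y = 600 sin 94.3° + 848 sin 317.4° + T_C sin 199° + T_D sin 118.9° = 0.
The known terms sum to (579.2, 24.32) N, so -0.9455 T_C − 0.4833 T_D = -579.2 and -0.3256 T_C + 0.8755 T_D = -24.32.
Solving simultaneously: T_C = 526.7 N, T_D = 168.1 N.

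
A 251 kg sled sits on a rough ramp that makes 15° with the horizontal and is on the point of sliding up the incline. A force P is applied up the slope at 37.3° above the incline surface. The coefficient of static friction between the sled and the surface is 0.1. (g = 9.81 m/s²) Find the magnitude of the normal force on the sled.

On the verge of sliding up the incline, friction equals μN and acts down the slope.
Perpendicular: N + P sin 37.3° = W cos 15° = 2378 N.
Along incline: P cos 37.3° = W sin 15° + μN  with W sin 15° = 637.3 N.
Solving the pair for P and N: P = 1022 N, N = 1759 N (and f = μN = 175.9 N).

N ≈ 1760 N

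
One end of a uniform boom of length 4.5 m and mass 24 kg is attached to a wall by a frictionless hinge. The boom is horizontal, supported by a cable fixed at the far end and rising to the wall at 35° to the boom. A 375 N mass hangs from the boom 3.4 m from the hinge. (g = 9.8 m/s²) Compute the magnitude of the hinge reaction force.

Take torques about the hinge: T sin 35° · 4.5 = 24×9.8×2.25 + 375×3.4 = 1804.2 N·m.
So T = 1804.2 / (0.5736 × 4.5) = 699.01 N.
ΣF_x = 0: H_x = T cos 35° = 572.59 N.
ΣF_y = 0: H_y = (24×9.8 + 375) − T sin 35° = 610.2 − 400.93 = 209.27 N.
|H| = √(H_x² + H_y²) = √((572.59)² + (209.27)²) = 609.63 N.

|H| ≈ 610 N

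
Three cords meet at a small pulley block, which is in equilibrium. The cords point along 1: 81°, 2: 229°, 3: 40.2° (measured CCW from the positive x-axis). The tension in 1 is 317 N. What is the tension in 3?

T_3 ≈ 1100 N

Resolve: ΣF_x = 317 cos 81° + T_2 cos 229° + T_3 cos 40.2° = 0.
        ΣF_y = 317 sin 81° + T_2 sin 229° + T_3 sin 40.2° = 0.
The known terms sum to (49.59, 313.1) N, so -0.6561 T_2 + 0.7638 T_3 = -49.59 and -0.7547 T_2 + 0.6455 T_3 = -313.1.
Solving simultaneously: T_2 = 1354 N, T_3 = 1098 N.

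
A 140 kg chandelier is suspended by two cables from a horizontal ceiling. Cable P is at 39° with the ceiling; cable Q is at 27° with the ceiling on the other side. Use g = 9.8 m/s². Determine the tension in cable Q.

Weight W = 140 × 9.8 = 1372 N acts straight down.
Horizontal: T_P cos 39° = T_Q cos 27°  →  T_P = 1.147 T_Q.
Vertical: T_P sin 39° + T_Q sin 27° = 1372.
Substituting the horizontal relation into the vertical equation gives 1.176 T_Q = 1372, so T_Q = 1167 N.

T_Q ≈ 1170 N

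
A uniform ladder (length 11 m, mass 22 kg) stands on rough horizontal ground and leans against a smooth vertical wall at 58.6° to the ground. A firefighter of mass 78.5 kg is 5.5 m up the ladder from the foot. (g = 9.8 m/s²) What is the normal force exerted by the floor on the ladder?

ΣF_y = 0: N_floor = 22×9.8 + 78.5×9.8 = 984.9 N.

N_floor ≈ 985 N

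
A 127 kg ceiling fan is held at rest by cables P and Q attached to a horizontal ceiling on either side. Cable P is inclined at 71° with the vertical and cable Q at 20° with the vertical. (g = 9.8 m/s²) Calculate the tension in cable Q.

Angles from the horizontal: cable P is 90° − 71° = 19°, cable Q is 90° − 20° = 70°.
Weight W = 127 × 9.8 = 1245 N acts straight down.
Horizontal: T_P cos 19° = T_Q cos 70°  →  T_P = 0.3617 T_Q.
Vertical: T_P sin 19° + T_Q sin 70° = 1245.
Substituting the horizontal relation into the vertical equation gives 1.057 T_Q = 1245, so T_Q = 1177 N.

T_Q ≈ 1180 N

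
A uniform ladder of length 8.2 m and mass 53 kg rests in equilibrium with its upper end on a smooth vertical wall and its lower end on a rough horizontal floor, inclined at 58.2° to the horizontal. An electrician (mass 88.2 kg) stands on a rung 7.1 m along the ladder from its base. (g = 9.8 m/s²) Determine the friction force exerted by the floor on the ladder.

f ≈ 625 N

Torques about the foot: N_wall · 8.2 sin 58.2° = 53×9.8×4.1 cos 58.2° + 88.2×9.8×7.1 cos 58.2° → N_wall = 625.05 N.
ΣF_x = 0: f_floor = N_wall = 625.05 N.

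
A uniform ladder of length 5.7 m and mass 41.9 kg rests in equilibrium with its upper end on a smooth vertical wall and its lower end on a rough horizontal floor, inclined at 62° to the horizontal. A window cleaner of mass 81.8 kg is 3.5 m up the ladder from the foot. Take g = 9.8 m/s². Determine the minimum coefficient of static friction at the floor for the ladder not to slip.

μ_min ≈ 0.306

ΣF_y = 0: N_floor = 41.9×9.8 + 81.8×9.8 = 1212.3 N.
Torques about the foot: N_wall · 5.7 sin 62° = 41.9×9.8×2.85 cos 62° + 81.8×9.8×3.5 cos 62° → N_wall = 370.89 N.
ΣF_x = 0: f_floor = N_wall = 370.89 N.
μ_min = f_floor / N_floor = 370.89 / 1212.3 = 0.306.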